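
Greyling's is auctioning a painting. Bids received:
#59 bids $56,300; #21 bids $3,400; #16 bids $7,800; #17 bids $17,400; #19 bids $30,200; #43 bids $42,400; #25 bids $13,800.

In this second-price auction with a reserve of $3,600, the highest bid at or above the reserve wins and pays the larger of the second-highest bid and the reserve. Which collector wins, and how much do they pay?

#59 pays $42,400

Bids ranked: 56,300 (#59) > 42,400 (#43) > 30,200 (#19) > 17,400 (#17) > 13,800 (#25) > 7,800 (#16) > …
#59 has the top bid at or above the reserve ($56,300).
max(second-highest $42,400, reserve $3,600) = $42,400; the reserve does not bind.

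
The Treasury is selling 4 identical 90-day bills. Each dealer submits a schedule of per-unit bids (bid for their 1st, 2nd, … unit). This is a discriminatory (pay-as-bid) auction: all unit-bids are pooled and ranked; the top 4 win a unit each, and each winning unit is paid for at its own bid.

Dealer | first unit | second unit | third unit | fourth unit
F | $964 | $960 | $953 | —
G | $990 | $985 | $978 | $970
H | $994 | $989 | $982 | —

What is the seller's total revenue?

All unit-bids, highest first — top 4: 994 (H-1), 990 (G-1), 989 (H-2), 985 (G-2)
Next rejected bid: $982 (not a price — pay-as-bid).
Each winning unit pays its own bid.
Revenue = 994 + 990 + 989 + 985 = $3,958.

Total revenue: $3,958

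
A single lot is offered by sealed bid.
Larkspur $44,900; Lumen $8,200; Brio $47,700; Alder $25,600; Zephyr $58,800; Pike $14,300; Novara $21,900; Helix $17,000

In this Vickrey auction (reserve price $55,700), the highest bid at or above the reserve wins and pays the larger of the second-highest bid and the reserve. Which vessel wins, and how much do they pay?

Zephyr pays $55,700

Sorting bids: 58,800 (Zephyr) > 47,700 (Brio) > 44,900 (Larkspur) > 25,600 (Alder) > 21,900 (Novara) > 17,000 (Helix) > …
Zephyr has the top bid at or above the reserve ($58,800).
Second-highest bid $47,700 is below the reserve $55,700, so the reserve binds → payment $55,700.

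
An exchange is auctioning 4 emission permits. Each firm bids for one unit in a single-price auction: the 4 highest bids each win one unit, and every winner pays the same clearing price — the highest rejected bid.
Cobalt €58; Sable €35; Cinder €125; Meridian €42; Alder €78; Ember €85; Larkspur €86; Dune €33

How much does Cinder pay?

Cinder pays €58

Sorting: 125 (Cinder), 86 (Larkspur), 85 (Ember), 78 (Alder), 58 (Cobalt), 42 (Meridian), …
Top 4: Cinder, Larkspur, Ember, Alder.
Highest unsuccessful bid: €58 → clearing price.
Cinder wins → pays €58.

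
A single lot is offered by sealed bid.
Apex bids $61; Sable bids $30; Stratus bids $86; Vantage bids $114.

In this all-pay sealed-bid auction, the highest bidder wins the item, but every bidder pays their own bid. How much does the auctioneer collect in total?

Total revenue: $291

Rule: the highest bidder wins the item, but every bidder pays their own bid.
Bids ranked: 114 (Vantage) > 86 (Stratus) > 61 (Apex) > 30 (Sable)
Every bidder forfeits their bid regardless of winning.
Revenue = 61 + 30 + 86 + 114 = $291.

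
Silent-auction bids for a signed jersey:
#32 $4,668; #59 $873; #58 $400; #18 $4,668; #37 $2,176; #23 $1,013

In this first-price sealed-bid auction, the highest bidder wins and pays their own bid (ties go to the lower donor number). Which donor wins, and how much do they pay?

Rule: the highest bidder wins and pays their own bid.
Sorting bids: 4,668 (#18) > 4,668 (#32) > 2,176 (#37) > 1,013 (#23) > 873 (#59) > 400 (#58)
Tie at $4,668 → #18 wins by tie-break.
#18 is highest → pays own bid, $4,668.

#18 pays $4,668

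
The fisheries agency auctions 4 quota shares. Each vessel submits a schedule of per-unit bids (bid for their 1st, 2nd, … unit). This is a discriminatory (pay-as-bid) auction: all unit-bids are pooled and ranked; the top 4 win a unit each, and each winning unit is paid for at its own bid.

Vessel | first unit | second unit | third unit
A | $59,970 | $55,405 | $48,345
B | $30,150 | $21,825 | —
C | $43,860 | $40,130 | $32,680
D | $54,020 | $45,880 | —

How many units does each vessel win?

Pooled unit-bids ranked (top 4): 59,970 (A-1), 55,405 (A-2), 54,020 (D-1), 48,345 (A-3)
Next rejected bid: $45,880 (not a price — pay-as-bid).
Allocation: A 3, D 1.

A 3, D 1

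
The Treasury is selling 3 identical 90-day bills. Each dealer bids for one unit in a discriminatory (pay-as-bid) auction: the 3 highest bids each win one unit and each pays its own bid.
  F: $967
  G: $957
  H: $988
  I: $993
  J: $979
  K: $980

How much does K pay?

Ordering the bids: 993 (I), 988 (H), 980 (K), 979 (J), 967 (F), …
Top 3: I, H, K.
K wins → own bid $980.

K pays $980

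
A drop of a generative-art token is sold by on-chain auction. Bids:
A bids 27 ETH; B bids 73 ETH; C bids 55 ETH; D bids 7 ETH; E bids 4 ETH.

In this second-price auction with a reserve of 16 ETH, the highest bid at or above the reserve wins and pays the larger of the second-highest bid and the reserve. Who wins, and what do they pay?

B pays 55 ETH

Rule: the highest bid at or above the reserve wins and pays the larger of the second-highest bid and the reserve.
Bids in order: 73 (B) > 55 (C) > 27 (A) > 7 (D) > 4 (E)
Highest eligible bid: B at 73 ETH.
max(second-highest 55 ETH, reserve 16 ETH) = 55 ETH; the reserve does not bind.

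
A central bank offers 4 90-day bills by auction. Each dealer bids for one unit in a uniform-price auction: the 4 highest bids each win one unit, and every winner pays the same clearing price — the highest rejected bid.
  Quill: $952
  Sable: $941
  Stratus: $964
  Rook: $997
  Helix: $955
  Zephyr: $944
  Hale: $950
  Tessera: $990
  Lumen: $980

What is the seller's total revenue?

Bids ranked high→low: 997 (Rook), 990 (Tessera), 980 (Lumen), 964 (Stratus), 955 (Helix), 952 (Quill), …
Winners (4 units): Rook, Tessera, Lumen, Stratus.
First losing bid is Helix's $955, which sets the uniform price.
Total revenue = 4 × $955 = $3,820.

Total revenue: $3,820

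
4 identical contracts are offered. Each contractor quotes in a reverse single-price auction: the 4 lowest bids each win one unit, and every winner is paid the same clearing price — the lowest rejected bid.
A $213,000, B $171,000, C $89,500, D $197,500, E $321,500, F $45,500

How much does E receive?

E is paid $0

Sorting: 45,500 (F), 89,500 (C), 171,000 (B), 197,500 (D), 213,000 (A), 321,500 (E)
The 4 lowest are F, C, B, D.
Clearing price = lowest rejected bid = $213,000.
E does not win → is paid $0.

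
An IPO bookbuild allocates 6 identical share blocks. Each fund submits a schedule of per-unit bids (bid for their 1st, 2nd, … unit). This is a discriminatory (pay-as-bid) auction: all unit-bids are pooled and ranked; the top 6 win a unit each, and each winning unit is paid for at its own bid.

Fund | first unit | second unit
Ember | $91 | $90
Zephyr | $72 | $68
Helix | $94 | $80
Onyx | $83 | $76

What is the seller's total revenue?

Total revenue: $514

Pooled unit-bids ranked (top 6): 94 (Helix-1), 91 (Ember-1), 90 (Ember-2), 83 (Onyx-1), 80 (Helix-2), 76 (Onyx-2)
Next rejected bid: $72 (not a price — pay-as-bid).
Each winning unit pays its own bid.
Revenue = 94 + 91 + 90 + 83 + 80 + 76 = $514.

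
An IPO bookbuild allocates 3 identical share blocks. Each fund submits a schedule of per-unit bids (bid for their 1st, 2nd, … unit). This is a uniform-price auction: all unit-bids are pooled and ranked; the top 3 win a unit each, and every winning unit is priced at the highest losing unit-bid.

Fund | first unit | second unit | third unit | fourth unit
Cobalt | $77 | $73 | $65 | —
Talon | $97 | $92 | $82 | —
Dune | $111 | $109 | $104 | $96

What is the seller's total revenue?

Merging the schedules and taking the best 3: 111 (Dune-1), 109 (Dune-2), 104 (Dune-3)
Highest rejected unit-bid = $97.
Allocation: Dune 3. Every unit priced at $97.
Revenue = 3 × 97 = $291.

Total revenue: $291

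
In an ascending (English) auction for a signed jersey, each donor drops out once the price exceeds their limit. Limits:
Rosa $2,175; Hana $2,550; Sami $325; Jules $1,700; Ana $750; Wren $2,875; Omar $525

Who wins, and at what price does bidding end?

Ascending (English) auction: the price rises until one bidder remains; the winner pays the price at which the last rival dropped out.
Limits in order: 2,875 (Wren) > 2,550 (Hana) > 2,175 (Rosa) > 1,700 (Jules) > 750 (Ana) > 525 (Omar) > …
Hana is the last rival to drop out, at $2,550; Wren remains and wins at that price.

Wren wins at $2,550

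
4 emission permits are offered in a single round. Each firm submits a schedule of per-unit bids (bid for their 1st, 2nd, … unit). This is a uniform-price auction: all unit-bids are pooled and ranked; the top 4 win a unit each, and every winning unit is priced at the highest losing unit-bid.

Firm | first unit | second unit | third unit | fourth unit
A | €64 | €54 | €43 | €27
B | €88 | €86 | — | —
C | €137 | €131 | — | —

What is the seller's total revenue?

Total revenue: €256

Merging the schedules and taking the best 4: 137 (C-1), 131 (C-2), 88 (B-1), 86 (B-2)
First bid not allocated: €64.
Allocation: B 2, C 2. Every unit priced at €64.
Revenue = 4 × 64 = €256.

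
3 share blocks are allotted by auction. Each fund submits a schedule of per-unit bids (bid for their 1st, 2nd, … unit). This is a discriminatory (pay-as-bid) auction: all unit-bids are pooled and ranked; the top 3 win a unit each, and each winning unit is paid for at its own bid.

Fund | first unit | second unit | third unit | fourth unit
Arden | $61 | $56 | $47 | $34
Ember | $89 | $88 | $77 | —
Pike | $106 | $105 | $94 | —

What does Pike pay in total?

Merging the schedules and taking the best 3: 106 (Pike-1), 105 (Pike-2), 94 (Pike-3)
Next rejected bid: $89 (not a price — pay-as-bid).
Pike's winning unit-bids: 106 + 105 + 94 = $305.

Pike pays $305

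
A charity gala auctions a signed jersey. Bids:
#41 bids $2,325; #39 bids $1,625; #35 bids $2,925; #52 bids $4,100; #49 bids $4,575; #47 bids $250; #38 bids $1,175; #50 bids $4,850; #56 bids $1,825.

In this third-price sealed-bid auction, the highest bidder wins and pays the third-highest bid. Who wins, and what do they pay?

#50 pays $4,100

Rule: the highest bidder wins and pays the third-highest bid.
Bids ranked: 4,850 (#50) > 4,575 (#49) > 4,100 (#52) > 2,925 (#35) > 2,325 (#41) > 1,825 (#56) > …
#50 is highest; pays the third-highest bid, $4,100.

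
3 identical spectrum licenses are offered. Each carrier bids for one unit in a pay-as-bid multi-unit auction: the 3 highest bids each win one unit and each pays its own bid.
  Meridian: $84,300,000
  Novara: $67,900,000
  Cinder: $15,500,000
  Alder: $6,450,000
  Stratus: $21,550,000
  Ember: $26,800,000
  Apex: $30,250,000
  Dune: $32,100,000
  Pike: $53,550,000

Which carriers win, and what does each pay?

Bids ranked high→low: 84,300,000 (Meridian), 67,900,000 (Novara), 53,550,000 (Pike), 32,100,000 (Dune), 30,250,000 (Apex), …
Winners (3 units): Meridian, Novara, Pike.
Each winner pays its own bid: Meridian $84,300,000, Novara $67,900,000, Pike $53,550,000.

Meridian $84,300,000, Novara $67,900,000, Pike $53,550,000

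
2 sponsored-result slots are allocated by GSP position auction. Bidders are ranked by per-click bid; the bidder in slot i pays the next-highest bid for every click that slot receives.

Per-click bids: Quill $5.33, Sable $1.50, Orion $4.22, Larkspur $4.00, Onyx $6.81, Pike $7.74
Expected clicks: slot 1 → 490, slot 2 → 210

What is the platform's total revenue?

Sorting advertisers: $7.74 (Pike) > $6.81 (Onyx) > $5.33 (Quill) > …
Slot 1: Pike pays $6.81 × 490 = $3336.90
Slot 2: Onyx pays $5.33 × 210 = $1119.30
Total = $4456.20

Total revenue: $4456.20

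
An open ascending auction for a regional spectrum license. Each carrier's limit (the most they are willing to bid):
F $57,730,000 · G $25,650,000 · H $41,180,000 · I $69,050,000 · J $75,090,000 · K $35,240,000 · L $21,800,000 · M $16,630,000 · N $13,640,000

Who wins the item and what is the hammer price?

J wins at $69,050,000

Limits ranked: 75,090,000 (J) > 69,050,000 (I) > 57,730,000 (F) > 41,180,000 (H) > 35,240,000 (K) > 25,650,000 (G) > …
Bidding ends when I exits at $69,050,000; J takes it.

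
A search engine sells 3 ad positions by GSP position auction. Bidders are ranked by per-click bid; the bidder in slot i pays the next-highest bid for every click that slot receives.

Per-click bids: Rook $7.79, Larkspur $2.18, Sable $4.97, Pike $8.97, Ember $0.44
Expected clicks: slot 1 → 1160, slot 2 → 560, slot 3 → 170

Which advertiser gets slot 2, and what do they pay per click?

Rook; $4.97 per click

Sorting advertisers: $8.97 (Pike) > $7.79 (Rook) > $4.97 (Sable) > $2.18 (Larkspur) > …
Slot 2 goes to the second-ranked bidder, Rook, who pays the next bid down: $4.97/click.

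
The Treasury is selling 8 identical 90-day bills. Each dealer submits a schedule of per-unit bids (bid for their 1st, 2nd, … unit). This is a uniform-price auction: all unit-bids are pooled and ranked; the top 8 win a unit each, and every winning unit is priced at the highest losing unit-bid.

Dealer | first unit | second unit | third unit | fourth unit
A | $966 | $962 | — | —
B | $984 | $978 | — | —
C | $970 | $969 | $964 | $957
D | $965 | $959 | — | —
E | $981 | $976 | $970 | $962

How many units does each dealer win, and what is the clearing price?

All unit-bids, highest first — top 8: 984 (B-1), 981 (E-1), 978 (B-2), 976 (E-2), 970 (C-1), 970 (E-3), 969 (C-2), 966 (A-1)
The (k+1)-th unit-bid is $965.
Allocation: A 1, B 2, C 2, E 3.

A 1, B 2, C 2, E 3; clearing price $965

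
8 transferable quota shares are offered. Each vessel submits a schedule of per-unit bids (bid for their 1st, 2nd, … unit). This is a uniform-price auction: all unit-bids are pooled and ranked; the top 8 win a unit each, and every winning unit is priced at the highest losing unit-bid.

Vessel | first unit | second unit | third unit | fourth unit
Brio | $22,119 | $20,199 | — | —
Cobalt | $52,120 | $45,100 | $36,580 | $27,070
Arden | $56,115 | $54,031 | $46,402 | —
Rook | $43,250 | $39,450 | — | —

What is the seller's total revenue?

All unit-bids, highest first — top 8: 56,115 (Arden-1), 54,031 (Arden-2), 52,120 (Cobalt-1), 46,402 (Arden-3), 45,100 (Cobalt-2), 43,250 (Rook-1), 39,450 (Rook-2), 36,580 (Cobalt-3)
The (k+1)-th unit-bid is $27,070.
Allocation: Arden 3, Cobalt 3, Rook 2. Every unit priced at $27,070.
Revenue = 8 × 27,070 = $216,560.

Total revenue: $216,560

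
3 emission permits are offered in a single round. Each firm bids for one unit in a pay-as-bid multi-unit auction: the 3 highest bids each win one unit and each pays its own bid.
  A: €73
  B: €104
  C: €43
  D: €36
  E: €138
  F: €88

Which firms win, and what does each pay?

E €138, B €104, F €88

Ordering the bids: 138 (E), 104 (B), 88 (F), 73 (A), 43 (C), …
The 3 highest are E, B, F.
Each winner pays its own bid: E €138, B €104, F €88.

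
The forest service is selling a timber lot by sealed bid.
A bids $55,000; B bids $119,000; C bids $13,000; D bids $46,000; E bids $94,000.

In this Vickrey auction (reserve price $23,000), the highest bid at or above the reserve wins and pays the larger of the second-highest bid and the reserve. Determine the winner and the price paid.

B pays $94,000

Bids ranked: 119,000 (B) > 94,000 (E) > 55,000 (A) > 46,000 (D) > 13,000 (C)
B has the top bid at or above the reserve ($119,000).
Second-highest bid $94,000 exceeds the reserve $23,000 → payment $94,000.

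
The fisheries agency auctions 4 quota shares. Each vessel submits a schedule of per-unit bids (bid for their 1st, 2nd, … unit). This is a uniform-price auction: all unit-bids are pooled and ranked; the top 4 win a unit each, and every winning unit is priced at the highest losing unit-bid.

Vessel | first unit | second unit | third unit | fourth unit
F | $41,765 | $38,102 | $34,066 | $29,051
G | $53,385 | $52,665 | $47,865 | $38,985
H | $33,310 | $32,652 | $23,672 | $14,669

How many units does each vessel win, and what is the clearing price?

F 1, G 3; clearing price $38,985

All unit-bids, highest first — top 4: 53,385 (G-1), 52,665 (G-2), 47,865 (G-3), 41,765 (F-1)
The (k+1)-th unit-bid is $38,985.
Allocation: F 1, G 3.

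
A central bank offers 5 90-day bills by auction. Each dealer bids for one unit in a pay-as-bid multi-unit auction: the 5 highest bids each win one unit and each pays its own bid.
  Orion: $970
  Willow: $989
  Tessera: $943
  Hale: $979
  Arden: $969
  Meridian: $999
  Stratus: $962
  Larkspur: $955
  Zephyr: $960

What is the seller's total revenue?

Bids ranked high→low: 999 (Meridian), 989 (Willow), 979 (Hale), 970 (Orion), 969 (Arden), 962 (Stratus), 960 (Zephyr), …
Winners (5 units): Meridian, Willow, Hale, Orion, Arden.
Total revenue = 999 + 989 + 979 + 970 + 969 = $4,906.

Total revenue: $4,906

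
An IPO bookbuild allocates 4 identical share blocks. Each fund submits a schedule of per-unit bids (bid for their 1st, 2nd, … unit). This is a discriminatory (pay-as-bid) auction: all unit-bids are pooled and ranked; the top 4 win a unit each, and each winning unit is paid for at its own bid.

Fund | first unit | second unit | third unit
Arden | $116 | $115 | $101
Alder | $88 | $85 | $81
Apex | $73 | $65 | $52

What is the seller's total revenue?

Merging the schedules and taking the best 4: 116 (Arden-1), 115 (Arden-2), 101 (Arden-3), 88 (Alder-1)
Next rejected bid: $85 (not a price — pay-as-bid).
Each winning unit pays its own bid.
Revenue = 116 + 115 + 101 + 88 = $420.

Total revenue: $420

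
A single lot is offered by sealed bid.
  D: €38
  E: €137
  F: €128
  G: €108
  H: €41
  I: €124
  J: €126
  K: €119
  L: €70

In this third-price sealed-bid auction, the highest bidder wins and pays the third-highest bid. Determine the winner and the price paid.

Bids ranked: 137 (E) > 128 (F) > 126 (J) > 124 (I) > 119 (K) > 108 (G) > …
E is highest; pays the third-highest bid, €126.

E pays €126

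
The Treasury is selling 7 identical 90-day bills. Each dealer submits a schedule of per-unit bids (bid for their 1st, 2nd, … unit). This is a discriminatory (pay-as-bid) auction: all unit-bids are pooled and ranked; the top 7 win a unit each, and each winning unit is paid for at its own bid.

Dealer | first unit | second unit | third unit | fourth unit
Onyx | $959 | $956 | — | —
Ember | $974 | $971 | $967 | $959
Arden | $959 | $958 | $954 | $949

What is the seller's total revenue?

Total revenue: $6,747

Merging the schedules and taking the best 7: 974 (Ember-1), 971 (Ember-2), 967 (Ember-3), 959 (Onyx-1), 959 (Ember-4), 959 (Arden-1), 958 (Arden-2)
Next rejected bid: $956 (not a price — pay-as-bid).
Each winning unit pays its own bid.
Revenue = 974 + 971 + 967 + 959 + 959 + 959 + 958 = $6,747.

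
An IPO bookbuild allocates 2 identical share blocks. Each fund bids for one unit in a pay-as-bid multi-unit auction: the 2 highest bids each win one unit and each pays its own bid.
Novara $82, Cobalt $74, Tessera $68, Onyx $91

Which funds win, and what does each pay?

Ordering the bids: 91 (Onyx), 82 (Novara), 74 (Cobalt), 68 (Tessera)
Winners (2 units): Onyx, Novara.
Each winner pays its own bid: Onyx $91, Novara $82.

Onyx $91, Novara $82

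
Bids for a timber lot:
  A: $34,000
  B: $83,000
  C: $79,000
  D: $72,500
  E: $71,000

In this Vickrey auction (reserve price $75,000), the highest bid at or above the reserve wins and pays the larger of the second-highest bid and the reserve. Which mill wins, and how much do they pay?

B pays $79,000

Rule: the highest bid at or above the reserve wins and pays the larger of the second-highest bid and the reserve.
Sorting bids: 83,000 (B) > 79,000 (C) > 72,500 (D) > 71,000 (E) > 34,000 (A)
B has the top bid at or above the reserve ($83,000).
Second-highest bid $79,000 exceeds the reserve $75,000 → payment $79,000.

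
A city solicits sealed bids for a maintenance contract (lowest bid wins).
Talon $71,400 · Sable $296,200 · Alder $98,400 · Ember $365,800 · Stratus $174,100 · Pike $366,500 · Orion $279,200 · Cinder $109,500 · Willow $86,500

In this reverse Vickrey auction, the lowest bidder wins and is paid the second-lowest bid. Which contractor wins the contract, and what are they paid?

Talon is paid $86,500

Sorting bids: 71,400 (Talon) < 86,500 (Willow) < 98,400 (Alder) < 109,500 (Cinder) < 174,100 (Stratus) < 279,200 (Orion) < …
Talon is lowest; is paid the second-lowest bid, $86,500.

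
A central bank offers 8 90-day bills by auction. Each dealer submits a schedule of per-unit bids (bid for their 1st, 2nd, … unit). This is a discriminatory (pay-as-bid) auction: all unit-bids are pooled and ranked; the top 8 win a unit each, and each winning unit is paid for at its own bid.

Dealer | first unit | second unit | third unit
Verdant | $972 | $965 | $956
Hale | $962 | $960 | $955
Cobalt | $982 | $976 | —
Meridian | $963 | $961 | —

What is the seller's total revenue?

Total revenue: $7,741

All unit-bids, highest first — top 8: 982 (Cobalt-1), 976 (Cobalt-2), 972 (Verdant-1), 965 (Verdant-2), 963 (Meridian-1), 962 (Hale-1), 961 (Meridian-2), 960 (Hale-2)
Next rejected bid: $956 (not a price — pay-as-bid).
Each winning unit pays its own bid.
Revenue = 982 + 976 + 972 + 965 + 963 + 962 + 961 + 960 = $7,741.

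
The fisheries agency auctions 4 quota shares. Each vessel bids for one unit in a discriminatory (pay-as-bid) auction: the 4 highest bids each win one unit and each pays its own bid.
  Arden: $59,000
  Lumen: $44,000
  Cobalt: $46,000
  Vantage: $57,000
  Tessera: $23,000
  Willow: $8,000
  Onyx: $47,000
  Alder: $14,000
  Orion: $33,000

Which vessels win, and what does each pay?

Arden $59,000, Vantage $57,000, Onyx $47,000, Cobalt $46,000

Bids ranked high→low: 59,000 (Arden), 57,000 (Vantage), 47,000 (Onyx), 46,000 (Cobalt), 44,000 (Lumen), 33,000 (Orion), …
Winners (4 units): Arden, Vantage, Onyx, Cobalt.
Each winner pays its own bid: Arden $59,000, Vantage $57,000, Onyx $47,000, Cobalt $46,000.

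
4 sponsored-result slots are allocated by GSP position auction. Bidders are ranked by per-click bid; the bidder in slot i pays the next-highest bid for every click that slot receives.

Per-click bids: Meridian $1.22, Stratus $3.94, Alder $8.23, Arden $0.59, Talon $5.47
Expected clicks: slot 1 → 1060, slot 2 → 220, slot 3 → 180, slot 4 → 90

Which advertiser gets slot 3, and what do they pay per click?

Stratus; $1.22 per click

Per-click bids in order: $8.23 (Alder) > $5.47 (Talon) > $3.94 (Stratus) > $1.22 (Meridian) > $0.59 (Arden)
Slot 3 goes to the third-ranked bidder, Stratus, who pays the next bid down: $1.22/click.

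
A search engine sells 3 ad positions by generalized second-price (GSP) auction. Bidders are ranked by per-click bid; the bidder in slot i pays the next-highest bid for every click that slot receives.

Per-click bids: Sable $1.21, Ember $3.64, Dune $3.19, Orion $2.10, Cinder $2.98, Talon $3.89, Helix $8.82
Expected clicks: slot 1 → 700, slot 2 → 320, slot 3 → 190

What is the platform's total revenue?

Per-click bids in order: $8.82 (Helix) > $3.89 (Talon) > $3.64 (Ember) > $3.19 (Dune) > …
Slot 1: Helix pays $3.89 × 700 = $2723.00
Slot 2: Talon pays $3.64 × 320 = $1164.80
Slot 3: Ember pays $3.19 × 190 = $606.10
Total = $4493.90

Total revenue: $4493.90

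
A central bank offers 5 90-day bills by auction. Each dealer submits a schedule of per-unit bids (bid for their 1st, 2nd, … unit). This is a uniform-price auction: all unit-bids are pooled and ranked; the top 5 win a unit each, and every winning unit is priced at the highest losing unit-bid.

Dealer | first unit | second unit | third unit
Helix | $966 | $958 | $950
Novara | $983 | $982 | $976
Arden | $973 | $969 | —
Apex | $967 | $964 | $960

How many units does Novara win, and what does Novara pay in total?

All unit-bids, highest first — top 5: 983 (Novara-1), 982 (Novara-2), 976 (Novara-3), 973 (Arden-1), 969 (Arden-2)
Highest rejected unit-bid = $967.
Novara wins 3 unit(s) at $967 each.

Novara: 3 units, pays $2,901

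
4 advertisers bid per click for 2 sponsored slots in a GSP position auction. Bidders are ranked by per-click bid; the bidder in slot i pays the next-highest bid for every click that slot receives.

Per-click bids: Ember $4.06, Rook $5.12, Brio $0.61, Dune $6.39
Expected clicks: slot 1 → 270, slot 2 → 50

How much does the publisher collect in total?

Total revenue: $1585.40

Per-click bids in order: $6.39 (Dune) > $5.12 (Rook) > $4.06 (Ember) > …
Slot 1: Dune pays $5.12 × 270 = $1382.40
Slot 2: Rook pays $4.06 × 50 = $203.00
Total = $1585.40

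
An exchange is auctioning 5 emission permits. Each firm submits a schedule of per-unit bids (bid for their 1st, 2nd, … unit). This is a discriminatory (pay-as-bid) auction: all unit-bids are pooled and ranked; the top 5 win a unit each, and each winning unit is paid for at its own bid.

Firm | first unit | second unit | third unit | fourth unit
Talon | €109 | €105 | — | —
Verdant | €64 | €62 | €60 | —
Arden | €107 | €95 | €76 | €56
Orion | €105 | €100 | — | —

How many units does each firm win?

Merging the schedules and taking the best 5: 109 (Talon-1), 107 (Arden-1), 105 (Talon-2), 105 (Orion-1), 100 (Orion-2)
Next rejected bid: €95 (not a price — pay-as-bid).
Allocation: Arden 1, Orion 2, Talon 2.

Arden 1, Orion 2, Talon 2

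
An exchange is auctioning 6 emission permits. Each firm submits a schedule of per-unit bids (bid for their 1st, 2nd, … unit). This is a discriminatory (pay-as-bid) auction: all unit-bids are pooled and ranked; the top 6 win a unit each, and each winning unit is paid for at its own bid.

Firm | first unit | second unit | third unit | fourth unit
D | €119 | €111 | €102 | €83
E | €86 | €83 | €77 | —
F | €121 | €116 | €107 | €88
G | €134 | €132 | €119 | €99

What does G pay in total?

All unit-bids, highest first — top 6: 134 (G-1), 132 (G-2), 121 (F-1), 119 (D-1), 119 (G-3), 116 (F-2)
Next rejected bid: €111 (not a price — pay-as-bid).
G's winning unit-bids: 134 + 132 + 119 = €385.

G pays €385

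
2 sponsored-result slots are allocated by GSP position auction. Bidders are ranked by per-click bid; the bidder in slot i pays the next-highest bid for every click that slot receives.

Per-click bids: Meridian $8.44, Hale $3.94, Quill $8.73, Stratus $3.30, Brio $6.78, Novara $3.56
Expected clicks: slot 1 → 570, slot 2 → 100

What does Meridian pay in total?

Ranked by bid: $8.73 (Quill) > $8.44 (Meridian) > $6.78 (Brio) > …
Meridian holds slot 2 → pays next bid $6.78 × 100 clicks = $678.00.

Meridian pays $678.00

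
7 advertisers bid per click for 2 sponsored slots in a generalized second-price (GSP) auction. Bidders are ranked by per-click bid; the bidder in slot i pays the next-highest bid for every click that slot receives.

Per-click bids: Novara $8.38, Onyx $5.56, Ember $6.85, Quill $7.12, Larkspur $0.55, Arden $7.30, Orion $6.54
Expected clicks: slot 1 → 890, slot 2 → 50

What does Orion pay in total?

Per-click bids in order: $8.38 (Novara) > $7.30 (Arden) > $7.12 (Quill) > …
Orion ranks below slot 2 → no slot, pays nothing.

Orion pays $0.00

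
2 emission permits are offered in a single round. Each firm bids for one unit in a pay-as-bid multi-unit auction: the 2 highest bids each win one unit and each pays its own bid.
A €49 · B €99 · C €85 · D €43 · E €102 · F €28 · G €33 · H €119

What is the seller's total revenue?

Bids ranked high→low: 119 (H), 102 (E), 99 (B), 85 (C), …
Top 2: H, E.
Total revenue = 119 + 102 = €221.

Total revenue: €221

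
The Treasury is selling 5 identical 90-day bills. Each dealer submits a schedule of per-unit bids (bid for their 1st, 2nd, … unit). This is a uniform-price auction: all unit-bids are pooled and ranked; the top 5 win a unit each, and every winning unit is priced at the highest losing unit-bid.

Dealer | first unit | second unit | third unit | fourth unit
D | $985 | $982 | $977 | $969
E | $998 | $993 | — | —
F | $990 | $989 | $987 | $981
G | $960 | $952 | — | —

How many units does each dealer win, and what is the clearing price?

Pooled unit-bids ranked (top 5): 998 (E-1), 993 (E-2), 990 (F-1), 989 (F-2), 987 (F-3)
First bid not allocated: $985.
Allocation: E 2, F 3.

E 2, F 3; clearing price $985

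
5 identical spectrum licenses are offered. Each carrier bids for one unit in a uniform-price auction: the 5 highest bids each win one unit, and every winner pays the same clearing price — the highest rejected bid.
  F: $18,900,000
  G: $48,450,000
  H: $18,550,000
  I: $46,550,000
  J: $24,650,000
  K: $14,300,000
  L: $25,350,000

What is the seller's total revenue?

Total revenue: $92,750,000

Bids ranked high→low: 48,450,000 (G), 46,550,000 (I), 25,350,000 (L), 24,650,000 (J), 18,900,000 (F), 18,550,000 (H), 14,300,000 (K)
Winners (5 units): G, I, L, J, F.
Clearing price = highest rejected bid = $18,550,000.
Total revenue = 5 × $18,550,000 = $92,750,000.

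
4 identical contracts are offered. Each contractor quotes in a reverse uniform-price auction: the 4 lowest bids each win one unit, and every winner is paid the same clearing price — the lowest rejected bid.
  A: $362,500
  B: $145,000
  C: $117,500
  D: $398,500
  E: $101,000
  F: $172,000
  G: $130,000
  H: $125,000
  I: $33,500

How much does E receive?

E is paid $130,000

Bids ranked low→high: 33,500 (I), 101,000 (E), 117,500 (C), 125,000 (H), 130,000 (G), 145,000 (B), …
Lowest 4: I, E, C, H.
First losing bid is G's $130,000, which sets the uniform price.
E wins → is paid $130,000.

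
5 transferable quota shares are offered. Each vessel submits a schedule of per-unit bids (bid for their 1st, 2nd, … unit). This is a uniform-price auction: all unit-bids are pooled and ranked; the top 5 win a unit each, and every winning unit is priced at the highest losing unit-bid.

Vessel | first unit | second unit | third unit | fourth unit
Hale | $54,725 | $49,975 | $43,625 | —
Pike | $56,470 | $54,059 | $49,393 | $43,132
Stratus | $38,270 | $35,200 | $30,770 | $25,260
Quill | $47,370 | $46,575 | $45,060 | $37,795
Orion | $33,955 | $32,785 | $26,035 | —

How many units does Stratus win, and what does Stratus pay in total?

Merging the schedules and taking the best 5: 56,470 (Pike-1), 54,725 (Hale-1), 54,059 (Pike-2), 49,975 (Hale-2), 49,393 (Pike-3)
First bid not allocated: $47,370.
Stratus wins 0 unit(s) at $47,370 each.

Stratus: 0 units, pays $0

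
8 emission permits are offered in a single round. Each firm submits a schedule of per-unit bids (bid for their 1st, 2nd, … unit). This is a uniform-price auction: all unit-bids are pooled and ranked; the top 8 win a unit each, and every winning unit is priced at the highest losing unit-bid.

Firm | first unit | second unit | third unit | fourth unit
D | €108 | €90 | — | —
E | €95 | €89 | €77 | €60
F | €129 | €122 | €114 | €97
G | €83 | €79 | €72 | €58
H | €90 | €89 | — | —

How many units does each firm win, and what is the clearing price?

All unit-bids, highest first — top 8: 129 (F-1), 122 (F-2), 114 (F-3), 108 (D-1), 97 (F-4), 95 (E-1), 90 (D-2), 90 (H-1)
The (k+1)-th unit-bid is €89.
Allocation: D 2, E 1, F 4, H 1.

D 2, E 1, F 4, H 1; clearing price €89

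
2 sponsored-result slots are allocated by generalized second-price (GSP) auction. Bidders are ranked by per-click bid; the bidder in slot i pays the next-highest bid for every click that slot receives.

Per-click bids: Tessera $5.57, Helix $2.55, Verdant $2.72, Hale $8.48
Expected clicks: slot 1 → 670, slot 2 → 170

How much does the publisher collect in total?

Total revenue: $4194.30

Sorting advertisers: $8.48 (Hale) > $5.57 (Tessera) > $2.72 (Verdant) > …
Slot 1: Hale pays $5.57 × 670 = $3731.90
Slot 2: Tessera pays $2.72 × 170 = $462.40
Total = $4194.30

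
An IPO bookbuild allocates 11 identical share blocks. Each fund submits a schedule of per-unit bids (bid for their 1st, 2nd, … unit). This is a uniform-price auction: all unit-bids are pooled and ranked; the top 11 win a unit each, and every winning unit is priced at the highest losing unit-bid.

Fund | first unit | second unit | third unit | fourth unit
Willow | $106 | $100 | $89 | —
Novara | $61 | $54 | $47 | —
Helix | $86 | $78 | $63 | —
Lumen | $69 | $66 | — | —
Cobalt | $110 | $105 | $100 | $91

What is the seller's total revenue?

Total revenue: $693

Merging the schedules and taking the best 11: 110 (Cobalt-1), 106 (Willow-1), 105 (Cobalt-2), 100 (Willow-2), 100 (Cobalt-3), 91 (Cobalt-4), 89 (Willow-3), 86 (Helix-1), 78 (Helix-2), 69 (Lumen-1), 66 (Lumen-2)
First bid not allocated: $63.
Allocation: Cobalt 4, Helix 2, Lumen 2, Willow 3. Every unit priced at $63.
Revenue = 11 × 63 = $693.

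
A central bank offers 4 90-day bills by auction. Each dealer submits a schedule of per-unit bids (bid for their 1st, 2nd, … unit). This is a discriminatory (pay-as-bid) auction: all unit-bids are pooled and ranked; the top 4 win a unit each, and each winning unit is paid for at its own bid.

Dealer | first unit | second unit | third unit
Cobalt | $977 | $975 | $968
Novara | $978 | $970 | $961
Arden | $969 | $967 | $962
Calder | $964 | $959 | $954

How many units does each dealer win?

Pooled unit-bids ranked (top 4): 978 (Novara-1), 977 (Cobalt-1), 975 (Cobalt-2), 970 (Novara-2)
Next rejected bid: $969 (not a price — pay-as-bid).
Allocation: Cobalt 2, Novara 2.

Cobalt 2, Novara 2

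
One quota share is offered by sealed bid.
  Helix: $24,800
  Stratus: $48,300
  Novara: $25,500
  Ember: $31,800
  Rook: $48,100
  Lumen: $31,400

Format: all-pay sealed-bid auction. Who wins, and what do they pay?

Rule: the highest bidder wins the item, but every bidder pays their own bid.
Bids in order: 48,300 (Stratus) > 48,100 (Rook) > 31,800 (Ember) > 31,400 (Lumen) > 25,500 (Novara) > 24,800 (Helix)
Stratus wins with the top bid; all bids are sunk regardless.

Stratus pays $48,300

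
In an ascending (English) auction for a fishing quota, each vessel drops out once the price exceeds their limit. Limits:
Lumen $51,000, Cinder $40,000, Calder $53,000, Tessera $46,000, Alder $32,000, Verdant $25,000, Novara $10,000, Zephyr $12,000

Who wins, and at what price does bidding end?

Rule: the price rises until one bidder remains; the winner pays the price at which the last rival dropped out.
Limits ranked: 53,000 (Calder) > 51,000 (Lumen) > 46,000 (Tessera) > 40,000 (Cinder) > 32,000 (Alder) > 25,000 (Verdant) > …
Lumen is the last rival to drop out, at $51,000; Calder remains and wins at that price.

Calder wins at $51,000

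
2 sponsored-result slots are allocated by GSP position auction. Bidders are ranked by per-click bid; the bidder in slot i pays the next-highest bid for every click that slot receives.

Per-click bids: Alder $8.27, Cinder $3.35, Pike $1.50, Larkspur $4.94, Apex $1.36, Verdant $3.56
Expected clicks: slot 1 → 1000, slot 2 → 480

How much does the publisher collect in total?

Per-click bids in order: $8.27 (Alder) > $4.94 (Larkspur) > $3.56 (Verdant) > …
Slot 1: Alder pays $4.94 × 1000 = $4940.00
Slot 2: Larkspur pays $3.56 × 480 = $1708.80
Total = $6648.80

Total revenue: $6648.80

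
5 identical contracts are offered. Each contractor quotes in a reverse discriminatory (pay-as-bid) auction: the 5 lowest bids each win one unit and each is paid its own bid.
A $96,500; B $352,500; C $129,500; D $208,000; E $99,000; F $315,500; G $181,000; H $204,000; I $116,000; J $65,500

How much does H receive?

H is paid $0

Bids ranked low→high: 65,500 (J), 96,500 (A), 99,000 (E), 116,000 (I), 129,500 (C), 181,000 (G), 204,000 (H), …
The 5 lowest are J, A, E, I, C.
H does not win → $0.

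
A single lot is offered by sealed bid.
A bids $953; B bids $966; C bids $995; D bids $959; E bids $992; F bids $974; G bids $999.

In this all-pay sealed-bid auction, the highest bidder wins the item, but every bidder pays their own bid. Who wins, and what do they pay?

Sorting bids: 999 (G) > 995 (C) > 992 (E) > 974 (F) > 966 (B) > 959 (D) > …
G wins with the top bid; all bids are sunk regardless.

G pays $999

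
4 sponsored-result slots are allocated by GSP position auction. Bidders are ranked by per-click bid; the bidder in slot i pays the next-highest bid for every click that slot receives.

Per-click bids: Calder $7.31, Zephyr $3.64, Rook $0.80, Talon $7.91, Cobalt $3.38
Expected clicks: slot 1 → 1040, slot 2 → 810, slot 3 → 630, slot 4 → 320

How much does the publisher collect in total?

Total revenue: $12936.20

Sorting advertisers: $7.91 (Talon) > $7.31 (Calder) > $3.64 (Zephyr) > $3.38 (Cobalt) > $0.80 (Rook)
Slot 1: Talon pays $7.31 × 1040 = $7602.40
Slot 2: Calder pays $3.64 × 810 = $2948.40
Slot 3: Zephyr pays $3.38 × 630 = $2129.40
Slot 4: Cobalt pays $0.80 × 320 = $256.00
Total = $12936.20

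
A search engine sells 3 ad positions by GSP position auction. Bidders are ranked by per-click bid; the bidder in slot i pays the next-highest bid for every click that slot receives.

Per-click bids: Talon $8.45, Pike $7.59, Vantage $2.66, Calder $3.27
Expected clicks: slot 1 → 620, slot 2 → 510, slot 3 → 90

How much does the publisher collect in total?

Per-click bids in order: $8.45 (Talon) > $7.59 (Pike) > $3.27 (Calder) > $2.66 (Vantage)
Slot 1: Talon pays $7.59 × 620 = $4705.80
Slot 2: Pike pays $3.27 × 510 = $1667.70
Slot 3: Calder pays $2.66 × 90 = $239.40
Total = $6612.90

Total revenue: $6612.90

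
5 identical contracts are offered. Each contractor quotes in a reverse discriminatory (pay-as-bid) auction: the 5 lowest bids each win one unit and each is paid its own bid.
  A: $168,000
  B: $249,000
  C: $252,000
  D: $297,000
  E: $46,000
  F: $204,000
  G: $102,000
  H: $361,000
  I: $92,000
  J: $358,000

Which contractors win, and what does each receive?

Ordering the bids: 46,000 (E), 92,000 (I), 102,000 (G), 168,000 (A), 204,000 (F), 249,000 (B), 252,000 (C), …
Lowest 5: E, I, G, A, F.
Each winner is paid its own bid: E $46,000, I $92,000, G $102,000, A $168,000, F $204,000.

E $46,000, I $92,000, G $102,000, A $168,000, F $204,000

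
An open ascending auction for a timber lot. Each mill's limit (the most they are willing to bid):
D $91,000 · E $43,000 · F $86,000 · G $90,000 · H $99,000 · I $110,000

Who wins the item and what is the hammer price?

Limits in order: 110,000 (I) > 99,000 (H) > 91,000 (D) > 90,000 (G) > 86,000 (F) > 43,000 (E)
Bidding ends when H exits at $99,000; I takes it.

I wins at $99,000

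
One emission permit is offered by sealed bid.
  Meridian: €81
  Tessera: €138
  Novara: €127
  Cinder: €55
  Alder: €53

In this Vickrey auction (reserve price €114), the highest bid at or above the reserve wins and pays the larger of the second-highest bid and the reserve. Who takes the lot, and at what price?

Tessera pays €127

Sorting bids: 138 (Tessera) > 127 (Novara) > 81 (Meridian) > 55 (Cinder) > 53 (Alder)
Tessera has the top bid at or above the reserve (€138).
Second-highest bid €127 exceeds the reserve €114 → payment €127.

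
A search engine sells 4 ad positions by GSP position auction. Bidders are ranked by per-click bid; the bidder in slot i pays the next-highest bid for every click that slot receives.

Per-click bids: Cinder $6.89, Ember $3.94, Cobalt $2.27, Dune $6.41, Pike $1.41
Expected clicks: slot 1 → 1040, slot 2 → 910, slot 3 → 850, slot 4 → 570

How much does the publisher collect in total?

Ranked by bid: $6.89 (Cinder) > $6.41 (Dune) > $3.94 (Ember) > $2.27 (Cobalt) > $1.41 (Pike)
Slot 1: Cinder pays $6.41 × 1040 = $6666.40
Slot 2: Dune pays $3.94 × 910 = $3585.40
Slot 3: Ember pays $2.27 × 850 = $1929.50
Slot 4: Cobalt pays $1.41 × 570 = $803.70
Total = $12985.00

Total revenue: $12985.00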